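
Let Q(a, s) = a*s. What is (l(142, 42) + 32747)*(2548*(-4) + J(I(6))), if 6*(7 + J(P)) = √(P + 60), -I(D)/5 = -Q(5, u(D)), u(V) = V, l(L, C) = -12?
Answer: -333864265 + 32735*√210/6 ≈ -3.3379e+8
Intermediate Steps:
I(D) = 25*D (I(D) = -(-5)*5*D = -(-25)*D = 25*D)
J(P) = -7 + √(60 + P)/6 (J(P) = -7 + √(P + 60)/6 = -7 + √(60 + P)/6)
(l(142, 42) + 32747)*(2548*(-4) + J(I(6))) = (-12 + 32747)*(2548*(-4) + (-7 + √(60 + 25*6)/6)) = 32735*(-10192 + (-7 + √(60 + 150)/6)) = 32735*(-10192 + (-7 + √210/6)) = 32735*(-10199 + √210/6) = -333864265 + 32735*√210/6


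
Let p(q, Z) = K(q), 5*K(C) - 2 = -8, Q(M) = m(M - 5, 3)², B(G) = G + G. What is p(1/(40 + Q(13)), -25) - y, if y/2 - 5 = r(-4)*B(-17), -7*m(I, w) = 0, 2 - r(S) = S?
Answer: 1984/5 ≈ 396.80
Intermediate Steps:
r(S) = 2 - S
m(I, w) = 0 (m(I, w) = -⅐*0 = 0)
B(G) = 2*G
Q(M) = 0 (Q(M) = 0² = 0)
K(C) = -6/5 (K(C) = ⅖ + (⅕)*(-8) = ⅖ - 8/5 = -6/5)
y = -398 (y = 10 + 2*((2 - 1*(-4))*(2*(-17))) = 10 + 2*((2 + 4)*(-34)) = 10 + 2*(6*(-34)) = 10 + 2*(-204) = 10 - 408 = -398)
p(q, Z) = -6/5
p(1/(40 + Q(13)), -25) - y = -6/5 - 1*(-398) = -6/5 + 398 = 1984/5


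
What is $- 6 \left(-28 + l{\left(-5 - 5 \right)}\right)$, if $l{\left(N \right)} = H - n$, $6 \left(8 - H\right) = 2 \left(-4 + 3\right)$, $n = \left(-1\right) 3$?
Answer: $100$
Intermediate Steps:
$n = -3$
$H = \frac{25}{3}$ ($H = 8 - \frac{2 \left(-4 + 3\right)}{6} = 8 - \frac{2 \left(-1\right)}{6} = 8 - - \frac{1}{3} = 8 + \frac{1}{3} = \frac{25}{3} \approx 8.3333$)
$l{\left(N \right)} = \frac{34}{3}$ ($l{\left(N \right)} = \frac{25}{3} - -3 = \frac{25}{3} + 3 = \frac{34}{3}$)
$- 6 \left(-28 + l{\left(-5 - 5 \right)}\right) = - 6 \left(-28 + \frac{34}{3}\right) = \left(-6\right) \left(- \frac{50}{3}\right) = 100$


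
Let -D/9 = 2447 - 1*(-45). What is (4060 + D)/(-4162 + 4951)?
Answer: -18368/789 ≈ -23.280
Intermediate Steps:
D = -22428 (D = -9*(2447 - 1*(-45)) = -9*(2447 + 45) = -9*2492 = -22428)
(4060 + D)/(-4162 + 4951) = (4060 - 22428)/(-4162 + 4951) = -18368/789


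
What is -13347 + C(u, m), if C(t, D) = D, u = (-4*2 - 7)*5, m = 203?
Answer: -13144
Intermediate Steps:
u = -75 (u = (-8 - 7)*5 = -15*5 = -75)
-13347 + C(u, m) = -13347 + 203 = -13144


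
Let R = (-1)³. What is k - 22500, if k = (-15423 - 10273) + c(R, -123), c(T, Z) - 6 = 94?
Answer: -48096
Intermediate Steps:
R = -1
c(T, Z) = 100 (c(T, Z) = 6 + 94 = 100)
k = -25596 (k = (-15423 - 10273) + 100 = -25696 + 100 = -25596)
k - 22500 = -25596 - 22500 = -48096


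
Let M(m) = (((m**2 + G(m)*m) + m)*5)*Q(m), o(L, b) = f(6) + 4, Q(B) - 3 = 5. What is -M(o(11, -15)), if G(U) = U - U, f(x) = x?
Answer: -4400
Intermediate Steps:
Q(B) = 8 (Q(B) = 3 + 5 = 8)
G(U) = 0
o(L, b) = 10 (o(L, b) = 6 + 4 = 10)
M(m) = 40*m + 40*m**2 (M(m) = (((m**2 + 0*m) + m)*5)*8 = (((m**2 + 0) + m)*5)*8 = ((m**2 + m)*5)*8 = ((m + m**2)*5)*8 = (5*m + 5*m**2)*8 = 40*m + 40*m**2)
-M(o(11, -15)) = -40*10*(1 + 10) = -40*10*11 = -1*4400 = -4400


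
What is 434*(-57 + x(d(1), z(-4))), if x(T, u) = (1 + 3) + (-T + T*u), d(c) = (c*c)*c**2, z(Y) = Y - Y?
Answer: -23436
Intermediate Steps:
z(Y) = 0
d(c) = c**4 (d(c) = c**2*c**2 = c**4)
x(T, u) = 4 - T + T*u (x(T, u) = 4 + (-T + T*u) = 4 - T + T*u)
434*(-57 + x(d(1), z(-4))) = 434*(-57 + (4 - 1*1**4 + 1**4*0)) = 434*(-57 + (4 - 1*1 + 1*0)) = 434*(-57 + (4 - 1 + 0)) = 434*(-57 + 3) = 434*(-54) = -23436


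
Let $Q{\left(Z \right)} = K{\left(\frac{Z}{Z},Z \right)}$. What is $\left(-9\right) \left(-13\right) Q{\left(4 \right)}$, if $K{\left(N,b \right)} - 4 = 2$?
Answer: $702$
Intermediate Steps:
$K{\left(N,b \right)} = 6$ ($K{\left(N,b \right)} = 4 + 2 = 6$)
$Q{\left(Z \right)} = 6$
$\left(-9\right) \left(-13\right) Q{\left(4 \right)} = \left(-9\right) \left(-13\right) 6 = 117 \cdot 6 = 702$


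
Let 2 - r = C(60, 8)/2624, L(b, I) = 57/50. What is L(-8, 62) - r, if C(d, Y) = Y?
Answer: -7027/8200 ≈ -0.85695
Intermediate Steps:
L(b, I) = 57/50 (L(b, I) = 57*(1/50) = 57/50)
r = 655/328 (r = 2 - 8/2624 = 2 - 1*1/328 = 2 - 1/328 = 655/328 ≈ 1.9970)
L(-8, 62) - r = 57/50 - 1*655/328 = 57/50 - 655/328 = -7027/8200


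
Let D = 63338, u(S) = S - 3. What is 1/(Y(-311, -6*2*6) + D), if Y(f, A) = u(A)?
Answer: 1/63263 ≈ 1.5807e-5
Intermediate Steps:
u(S) = -3 + S
Y(f, A) = -3 + A
1/(Y(-311, -6*2*6) + D) = 1/((-3 - 6*2*6) + 63338) = 1/((-3 - 3*4*6) + 63338) = 1/((-3 - 12*6) + 63338) = 1/((-3 - 72) + 63338) = 1/(-75 + 63338) = 1/63263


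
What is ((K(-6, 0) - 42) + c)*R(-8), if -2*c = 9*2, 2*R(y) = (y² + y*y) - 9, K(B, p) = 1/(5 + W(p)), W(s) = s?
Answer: -15113/5 ≈ -3022.6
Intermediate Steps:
K(B, p) = 1/(5 + p)
R(y) = -9/2 + y² (R(y) = ((y² + y*y) - 9)/2 = ((y² + y²) - 9)/2 = (2*y² - 9)/2 = (-9 + 2*y²)/2 = -9/2 + y²)
c = -9 (c = -9*2/2 = -½*18 = -9)
((K(-6, 0) - 42) + c)*R(-8) = ((1/(5 + 0) - 42) - 9)*(-9/2 + (-8)²) = ((1/5 - 42) - 9)*(-9/2 + 64) = ((⅕ - 42) - 9)*(119/2) = (-209/5 - 9)*(119/2) = -254/5*119/2 = -15113/5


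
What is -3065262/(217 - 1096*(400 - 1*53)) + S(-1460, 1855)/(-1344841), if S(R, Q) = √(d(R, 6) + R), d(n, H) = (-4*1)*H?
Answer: 3065262/380095 - 2*I*√371/1344841 ≈ 8.0645 - 2.8645e-5*I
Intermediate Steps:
d(n, H) = -4*H
S(R, Q) = √(-24 + R) (S(R, Q) = √(-4*6 + R) = √(-24 + R))
-3065262/(217 - 1096*(400 - 1*53)) + S(-1460, 1855)/(-1344841) = -3065262/(217 - 1096*(400 - 1*53)) + √(-24 - 1460)/(-1344841) = -3065262/(217 - 1096*(400 - 53)) + √(-1484)*(-1/1344841) = -3065262/(217 - 1096*347) + (2*I*√371)*(-1/1344841) = -3065262/(217 - 380312) - 2*I*√371/1344841 = -3065262/(-380095) - 2*I*√371/1344841 = -3065262*(-1/380095) - 2*I*√371/1344841 = 3065262/380095 - 2*I*√371/1344841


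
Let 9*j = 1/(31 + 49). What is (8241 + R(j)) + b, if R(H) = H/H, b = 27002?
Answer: 35244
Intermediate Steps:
j = 1/720 (j = 1/(9*(31 + 49)) = (1/9)/80 = (1/9)*(1/80) = 1/720 ≈ 0.0013889)
R(H) = 1
(8241 + R(j)) + b = (8241 + 1) + 27002 = 8242 + 27002 = 35244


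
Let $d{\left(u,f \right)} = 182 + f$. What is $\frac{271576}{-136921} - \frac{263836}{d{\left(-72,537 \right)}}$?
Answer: $- \frac{36319952100}{98446199} \approx -368.93$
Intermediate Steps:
$\frac{271576}{-136921} - \frac{263836}{d{\left(-72,537 \right)}} = \frac{271576}{-136921} - \frac{263836}{182 + 537} = 271576 \left(- \frac{1}{136921}\right) - \frac{263836}{719} = - \frac{271576}{136921} - \frac{263836}{719} = - \frac{36319952100}{98446199}$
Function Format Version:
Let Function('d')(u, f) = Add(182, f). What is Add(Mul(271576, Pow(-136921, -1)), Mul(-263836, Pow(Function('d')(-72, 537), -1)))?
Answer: Rational(-36319952100, 98446199) ≈ -368.93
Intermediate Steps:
Add(Mul(271576, Pow(-136921, -1)), Mul(-263836, Pow(Function('d')(-72, 537), -1))) = Add(Mul(271576, Pow(-136921, -1)), Mul(-263836, Pow(Add(182, 537), -1))) = Add(Mul(271576, Rational(-1, 136921)), Mul(-263836, Pow(719, -1))) = Add(Rational(-271576, 136921), Mul(-263836, Rational(1, 719))) = Add(Rational(-271576, 136921), Rational(-263836, 719)) = Rational(-36319952100, 98446199)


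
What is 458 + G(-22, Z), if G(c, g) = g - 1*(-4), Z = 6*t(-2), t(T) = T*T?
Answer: 486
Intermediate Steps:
t(T) = T²
Z = 24 (Z = 6*(-2)² = 6*4 = 24)
G(c, g) = 4 + g (G(c, g) = g + 4 = 4 + g)
458 + G(-22, Z) = 458 + (4 + 24) = 458 + 28 = 486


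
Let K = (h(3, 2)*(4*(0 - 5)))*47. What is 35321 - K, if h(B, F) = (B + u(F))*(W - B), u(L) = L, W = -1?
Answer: 16521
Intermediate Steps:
h(B, F) = (-1 - B)*(B + F) (h(B, F) = (B + F)*(-1 - B) = (-1 - B)*(B + F))
K = 18800 (K = ((-1*3 - 1*2 - 1*3² - 1*3*2)*(4*(0 - 5)))*47 = ((-3 - 2 - 1*9 - 6)*(4*(-5)))*47 = ((-3 - 2 - 9 - 6)*(-20))*47 = -20*(-20)*47 = 400*47 = 18800)
35321 - K = 35321 - 1*18800 = 35321 - 18800 = 16521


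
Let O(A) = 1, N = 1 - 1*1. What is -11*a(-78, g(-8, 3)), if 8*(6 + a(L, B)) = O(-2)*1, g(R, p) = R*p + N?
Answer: 517/8 ≈ 64.625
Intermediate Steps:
N = 0 (N = 1 - 1 = 0)
g(R, p) = R*p (g(R, p) = R*p + 0 = R*p)
a(L, B) = -47/8 (a(L, B) = -6 + (1*1)/8 = -6 + (⅛)*1 = -6 + ⅛ = -47/8)
-11*a(-78, g(-8, 3)) = -11*(-47/8) = 517/8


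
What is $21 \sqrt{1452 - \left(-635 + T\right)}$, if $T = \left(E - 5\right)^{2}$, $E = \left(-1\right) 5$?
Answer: $21 \sqrt{1987} \approx 936.09$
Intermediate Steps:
$E = -5$
$T = 100$ ($T = \left(-5 - 5\right)^{2} = \left(-10\right)^{2} = 100$)
$21 \sqrt{1452 - \left(-635 + T\right)} = 21 \sqrt{1452 + \left(\left(223 + 412\right) - 100\right)} = 21 \sqrt{1452 + \left(635 - 100\right)} = 21 \sqrt{1452 + 535} = 21 \sqrt{1987}$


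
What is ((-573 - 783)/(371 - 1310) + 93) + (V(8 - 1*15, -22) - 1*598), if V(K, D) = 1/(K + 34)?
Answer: -4255238/8451 ≈ -503.52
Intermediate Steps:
V(K, D) = 1/(34 + K)
((-573 - 783)/(371 - 1310) + 93) + (V(8 - 1*15, -22) - 1*598) = ((-573 - 783)/(371 - 1310) + 93) + (1/(34 + (8 - 1*15)) - 1*598) = (-1356/(-939) + 93) + (1/(34 + (8 - 15)) - 598) = (-1356*(-1/939) + 93) + (1/(34 - 7) - 598) = (452/313 + 93) + (1/27 - 598) = 29561/313 + (1/27 - 598) = 29561/313 - 16145/27 = -4255238/8451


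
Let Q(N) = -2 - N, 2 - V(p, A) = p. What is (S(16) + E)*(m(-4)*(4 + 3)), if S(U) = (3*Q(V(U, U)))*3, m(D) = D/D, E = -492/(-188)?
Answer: 36393/47 ≈ 774.32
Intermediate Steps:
E = 123/47 (E = -492*(-1/188) = 123/47 ≈ 2.6170)
V(p, A) = 2 - p
m(D) = 1
S(U) = -36 + 9*U (S(U) = (3*(-2 - (2 - U)))*3 = (3*(-2 + (-2 + U)))*3 = (3*(-4 + U))*3 = (-12 + 3*U)*3 = -36 + 9*U)
(S(16) + E)*(m(-4)*(4 + 3)) = ((-36 + 9*16) + 123/47)*(1*(4 + 3)) = ((-36 + 144) + 123/47)*(1*7) = (108 + 123/47)*7 = (5199/47)*7 = 36393/47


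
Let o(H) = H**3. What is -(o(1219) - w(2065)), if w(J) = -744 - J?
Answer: -1811389268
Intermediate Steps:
-(o(1219) - w(2065)) = -(1219**3 - (-744 - 1*2065)) = -(1811386459 - (-744 - 2065)) = -(1811386459 - 1*(-2809)) = -(1811386459 + 2809) = -1*1811389268 = -1811389268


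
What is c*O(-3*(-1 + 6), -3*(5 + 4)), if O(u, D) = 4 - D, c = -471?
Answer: -14601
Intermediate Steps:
c*O(-3*(-1 + 6), -3*(5 + 4)) = -471*(4 - (-3)*(5 + 4)) = -471*(4 - (-3)*9) = -471*(4 - 1*(-27)) = -471*(4 + 27) = -471*31 = -14601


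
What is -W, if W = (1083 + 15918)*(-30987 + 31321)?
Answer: -5678334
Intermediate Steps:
W = 5678334 (W = 17001*334 = 5678334)
-W = -1*5678334 = -5678334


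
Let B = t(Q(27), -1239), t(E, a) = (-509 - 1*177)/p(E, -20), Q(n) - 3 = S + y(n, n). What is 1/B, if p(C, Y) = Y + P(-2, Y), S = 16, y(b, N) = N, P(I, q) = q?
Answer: 20/343 ≈ 0.058309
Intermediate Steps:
p(C, Y) = 2*Y (p(C, Y) = Y + Y = 2*Y)
Q(n) = 19 + n (Q(n) = 3 + (16 + n) = 19 + n)
t(E, a) = 343/20 (t(E, a) = (-509 - 1*177)/((2*(-20))) = (-509 - 177)/(-40) = -686*(-1/40) = 343/20)
B = 343/20 ≈ 17.150
1/B = 1/(343/20) = 20/343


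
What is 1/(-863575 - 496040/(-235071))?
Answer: -235071/203000942785 ≈ -1.1580e-6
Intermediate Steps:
1/(-863575 - 496040/(-235071)) = 1/(-863575 - 496040*(-1/235071)) = 1/(-863575 + 496040/235071) = 1/(-203000942785/235071) = -235071/203000942785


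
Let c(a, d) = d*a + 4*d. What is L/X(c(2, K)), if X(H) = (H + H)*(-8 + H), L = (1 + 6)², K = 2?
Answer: 49/96 ≈ 0.51042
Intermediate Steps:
L = 49 (L = 7² = 49)
c(a, d) = 4*d + a*d (c(a, d) = a*d + 4*d = 4*d + a*d)
X(H) = 2*H*(-8 + H) (X(H) = (2*H)*(-8 + H) = 2*H*(-8 + H))
L/X(c(2, K)) = 49/((2*(2*(4 + 2))*(-8 + 2*(4 + 2)))) = 49/((2*(2*6)*(-8 + 2*6))) = 49/((2*12*(-8 + 12))) = 49/((2*12*4)) = 49/96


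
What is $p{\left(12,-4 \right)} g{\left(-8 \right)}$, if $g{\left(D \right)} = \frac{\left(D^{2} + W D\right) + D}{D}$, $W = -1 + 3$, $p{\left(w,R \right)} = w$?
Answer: $-60$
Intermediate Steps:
$W = 2$
$g{\left(D \right)} = \frac{D^{2} + 3 D}{D}$ ($g{\left(D \right)} = \frac{\left(D^{2} + 2 D\right) + D}{D} = \frac{D^{2} + 3 D}{D}$)
$p{\left(12,-4 \right)} g{\left(-8 \right)} = 12 \left(3 - 8\right) = 12 \left(-5\right) = -60$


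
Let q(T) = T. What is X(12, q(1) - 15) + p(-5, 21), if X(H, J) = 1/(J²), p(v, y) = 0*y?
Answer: 1/196 ≈ 0.0051020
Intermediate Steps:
p(v, y) = 0
X(H, J) = J⁻²
X(12, q(1) - 15) + p(-5, 21) = (1 - 15)⁻² + 0 = (-14)⁻² + 0 = 1/196 + 0 = 1/196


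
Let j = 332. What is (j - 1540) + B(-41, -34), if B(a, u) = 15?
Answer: -1193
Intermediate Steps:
(j - 1540) + B(-41, -34) = (332 - 1540) + 15 = -1208 + 15 = -1193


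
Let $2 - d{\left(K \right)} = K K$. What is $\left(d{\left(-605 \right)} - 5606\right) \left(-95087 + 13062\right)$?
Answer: $30482868725$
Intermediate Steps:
$d{\left(K \right)} = 2 - K^{2}$ ($d{\left(K \right)} = 2 - K K = 2 - K^{2}$)
$\left(d{\left(-605 \right)} - 5606\right) \left(-95087 + 13062\right) = \left(\left(2 - \left(-605\right)^{2}\right) - 5606\right) \left(-95087 + 13062\right) = \left(\left(2 - 366025\right) - 5606\right) \left(-82025\right) = \left(-366023 - 5606\right) \left(-82025\right) = \left(-371629\right) \left(-82025\right) = 30482868725$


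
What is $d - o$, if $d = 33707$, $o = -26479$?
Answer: $60186$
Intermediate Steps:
$d - o = 33707 - -26479 = 33707 + 26479 = 60186$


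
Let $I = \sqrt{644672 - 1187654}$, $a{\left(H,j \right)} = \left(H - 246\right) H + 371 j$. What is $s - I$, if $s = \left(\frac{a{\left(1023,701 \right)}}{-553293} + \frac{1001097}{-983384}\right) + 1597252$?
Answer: $\frac{869062396925462875}{544099483512} - i \sqrt{542982} \approx 1.5973 \cdot 10^{6} - 736.87 i$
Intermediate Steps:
$a{\left(H,j \right)} = 371 j + H \left(-246 + H\right)$ ($a{\left(H,j \right)} = \left(-246 + H\right) H + 371 j = H \left(-246 + H\right) + 371 j = 371 j + H \left(-246 + H\right)$)
$I = i \sqrt{542982}$ ($I = \sqrt{-542982} = i \sqrt{542982} \approx 736.87 i$)
$s = \frac{869062396925462875}{544099483512}$ ($s = \left(\frac{1023^{2} - 251658 + 371 \cdot 701}{-553293} + \frac{1001097}{-983384}\right) + 1597252 = \left(\left(1046529 - 251658 + 260071\right) \left(- \frac{1}{553293}\right) + 1001097 \left(- \frac{1}{983384}\right)\right) + 1597252 = \left(1054942 \left(- \frac{1}{553293}\right) - \frac{1001097}{983384}\right) + 1597252 = \left(- \frac{1054942}{553293} - \frac{1001097}{983384}\right) + 1597252 = - \frac{1591313046149}{544099483512} + 1597252 = \frac{869062396925462875}{544099483512} \approx 1.5972 \cdot 10^{6}$)
$s - I = \frac{869062396925462875}{544099483512} - i \sqrt{542982}$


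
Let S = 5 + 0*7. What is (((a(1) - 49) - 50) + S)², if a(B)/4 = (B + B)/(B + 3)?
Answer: 8464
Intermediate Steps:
a(B) = 8*B/(3 + B) (a(B) = 4*((B + B)/(B + 3)) = 4*((2*B)/(3 + B)) = 4*(2*B/(3 + B)) = 8*B/(3 + B))
S = 5 (S = 5 + 0 = 5)
(((a(1) - 49) - 50) + S)² = (((8*1/(3 + 1) - 49) - 50) + 5)² = (((8*1/4 - 49) - 50) + 5)² = (((8*1*(¼) - 49) - 50) + 5)² = (((2 - 49) - 50) + 5)² = ((-47 - 50) + 5)² = (-97 + 5)² = (-92)² = 8464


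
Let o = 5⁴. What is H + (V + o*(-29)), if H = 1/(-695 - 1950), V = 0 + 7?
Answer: -47922111/2645 ≈ -18118.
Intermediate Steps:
o = 625
V = 7
H = -1/2645 (H = 1/(-2645) = -1/2645 ≈ -0.00037807)
H + (V + o*(-29)) = -1/2645 + (7 + 625*(-29)) = -1/2645 + (7 - 18125) = -1/2645 - 18118 = -47922111/2645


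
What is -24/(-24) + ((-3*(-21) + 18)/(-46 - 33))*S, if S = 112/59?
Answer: -4411/4661 ≈ -0.94636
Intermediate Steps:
S = 112/59 (S = 112*(1/59) = 112/59 ≈ 1.8983)
-24/(-24) + ((-3*(-21) + 18)/(-46 - 33))*S = -24/(-24) + ((-3*(-21) + 18)/(-46 - 33))*(112/59) = -24*(-1/24) + ((63 + 18)/(-79))*(112/59) = 1 + (81*(-1/79))*(112/59) = 1 - 81/79*112/59 = 1 - 9072/4661 = -4411/4661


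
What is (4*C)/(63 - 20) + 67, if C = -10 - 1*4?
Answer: 2825/43 ≈ 65.698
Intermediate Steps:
C = -14 (C = -10 - 4 = -14)
(4*C)/(63 - 20) + 67 = (4*(-14))/(63 - 20) + 67 = -56/43 + 67 = 2825/43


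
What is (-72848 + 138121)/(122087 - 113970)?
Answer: 65273/8117 ≈ 8.0415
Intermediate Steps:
(-72848 + 138121)/(122087 - 113970) = 65273/8117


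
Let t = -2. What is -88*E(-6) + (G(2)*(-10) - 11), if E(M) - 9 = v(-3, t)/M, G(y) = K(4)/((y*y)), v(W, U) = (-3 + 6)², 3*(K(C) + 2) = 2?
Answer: -2003/3 ≈ -667.67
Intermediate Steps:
K(C) = -4/3 (K(C) = -2 + (⅓)*2 = -2 + ⅔ = -4/3)
v(W, U) = 9 (v(W, U) = 3² = 9)
G(y) = -4/(3*y²)
E(M) = 9 + 9/M
-88*E(-6) + (G(2)*(-10) - 11) = -88*(9 + 9/(-6)) + (-4/3/2²*(-10) - 11) = -88*(9 + 9*(-⅙)) + (-4/3*¼*(-10) - 11) = -88*(9 - 3/2) + (-⅓*(-10) - 11) = -88*15/2 + (10/3 - 11) = -660 - 23/3 = -2003/3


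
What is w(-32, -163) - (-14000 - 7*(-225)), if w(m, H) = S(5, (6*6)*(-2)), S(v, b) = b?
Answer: 12353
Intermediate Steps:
w(m, H) = -72 (w(m, H) = (6*6)*(-2) = 36*(-2) = -72)
w(-32, -163) - (-14000 - 7*(-225)) = -72 - (-14000 - 7*(-225)) = -72 - (-14000 - 1*(-1575)) = -72 - (-14000 + 1575) = -72 - 1*(-12425) = -72 + 12425 = 12353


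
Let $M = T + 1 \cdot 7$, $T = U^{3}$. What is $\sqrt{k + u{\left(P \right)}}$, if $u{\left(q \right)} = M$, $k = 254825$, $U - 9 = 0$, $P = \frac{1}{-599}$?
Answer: $\sqrt{255561} \approx 505.53$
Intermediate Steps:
$P = - \frac{1}{599} \approx -0.0016694$
$U = 9$ ($U = 9 + 0 = 9$)
$T = 729$ ($T = 9^{3} = 729$)
$M = 736$ ($M = 729 + 1 \cdot 7 = 729 + 7 = 736$)
$u{\left(q \right)} = 736$
$\sqrt{k + u{\left(P \right)}} = \sqrt{254825 + 736} = \sqrt{255561}$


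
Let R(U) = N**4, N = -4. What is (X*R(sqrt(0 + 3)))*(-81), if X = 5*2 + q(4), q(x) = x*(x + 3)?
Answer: -787968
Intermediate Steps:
q(x) = x*(3 + x)
X = 38 (X = 5*2 + 4*(3 + 4) = 10 + 4*7 = 10 + 28 = 38)
R(U) = 256 (R(U) = (-4)**4 = 256)
(X*R(sqrt(0 + 3)))*(-81) = (38*256)*(-81) = 9728*(-81) = -787968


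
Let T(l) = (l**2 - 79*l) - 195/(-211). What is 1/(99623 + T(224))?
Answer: 211/27873928 ≈ 7.5698e-6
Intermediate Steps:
T(l) = 195/211 + l**2 - 79*l (T(l) = (l**2 - 79*l) - 195*(-1/211) = (l**2 - 79*l) + 195/211 = 195/211 + l**2 - 79*l)
1/(99623 + T(224)) = 1/(99623 + (195/211 + 224**2 - 79*224)) = 1/(99623 + (195/211 + 50176 - 17696)) = 1/(99623 + 6853475/211) = 1/(27873928/211) = 211/27873928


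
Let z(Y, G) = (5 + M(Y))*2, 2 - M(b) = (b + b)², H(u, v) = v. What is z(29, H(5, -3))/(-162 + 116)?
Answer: 3357/23 ≈ 145.96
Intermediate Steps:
M(b) = 2 - 4*b² (M(b) = 2 - (b + b)² = 2 - (2*b)² = 2 - 4*b²)
z(Y, G) = 14 - 8*Y² (z(Y, G) = (5 + (2 - 4*Y²))*2 = (7 - 4*Y²)*2 = 14 - 8*Y²)
z(29, H(5, -3))/(-162 + 116) = (14 - 8*29²)/(-162 + 116) = (14 - 8*841)/(-46) = (14 - 6728)*(-1/46) = -6714*(-1/46) = 3357/23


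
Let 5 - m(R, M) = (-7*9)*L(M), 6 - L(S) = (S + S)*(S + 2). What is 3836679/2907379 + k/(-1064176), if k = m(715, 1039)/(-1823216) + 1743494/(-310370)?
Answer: 1155142093246813934263783/875392806286707617411840 ≈ 1.3196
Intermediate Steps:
L(S) = 6 - 2*S*(2 + S) (L(S) = 6 - (S + S)*(S + 2) = 6 - 2*S*(2 + S))
m(R, M) = 383 - 252*M - 126*M**2 (m(R, M) = 5 - (-7*9)*(6 - 4*M - 2*M**2) = 5 - (-63)*(6 - 4*M - 2*M**2) = 5 - (-378 + 126*M**2 + 252*M) = 5 + (378 - 252*M - 126*M**2) = 383 - 252*M - 126*M**2)
k = 19559398028483/282935774960 (k = (383 - 252*1039 - 126*1039**2)/(-1823216) + 1743494/(-310370) = (383 - 261828 - 126*1079521)*(-1/1823216) + 1743494*(-1/310370) = (383 - 261828 - 136019646)*(-1/1823216) - 871747/155185 = -136281091*(-1/1823216) - 871747/155185 = 136281091/1823216 - 871747/155185 = 19559398028483/282935774960 ≈ 69.130)
3836679/2907379 + k/(-1064176) = 3836679/2907379 + (19559398028483/282935774960)/(-1064176) = 3836679*(1/2907379) + (19559398028483/282935774960)*(-1/1064176) = 3836679/2907379 - 19559398028483/301093461253832960 = 1155142093246813934263783/875392806286707617411840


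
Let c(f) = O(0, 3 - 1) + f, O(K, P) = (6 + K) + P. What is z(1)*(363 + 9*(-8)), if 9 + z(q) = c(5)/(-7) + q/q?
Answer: -20079/7 ≈ -2868.4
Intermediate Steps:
O(K, P) = 6 + K + P
c(f) = 8 + f (c(f) = (6 + 0 + (3 - 1)) + f = (6 + 0 + 2) + f = 8 + f)
z(q) = -69/7 (z(q) = -9 + ((8 + 5)/(-7) + q/q) = -9 + (13*(-1/7) + 1) = -9 + (-13/7 + 1) = -9 - 6/7 = -69/7)
z(1)*(363 + 9*(-8)) = -69*(363 + 9*(-8))/7 = -69*(363 - 72)/7 = -69/7*291 = -20079/7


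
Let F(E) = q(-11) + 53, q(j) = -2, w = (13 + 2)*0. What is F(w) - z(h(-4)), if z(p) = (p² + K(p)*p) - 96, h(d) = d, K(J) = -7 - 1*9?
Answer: 67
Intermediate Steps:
w = 0 (w = 15*0 = 0)
K(J) = -16 (K(J) = -7 - 9 = -16)
F(E) = 51 (F(E) = -2 + 53 = 51)
z(p) = -96 + p² - 16*p (z(p) = (p² - 16*p) - 96 = -96 + p² - 16*p)
F(w) - z(h(-4)) = 51 - (-96 + (-4)² - 16*(-4)) = 51 - (-96 + 16 + 64) = 51 - 1*(-16) = 51 + 16 = 67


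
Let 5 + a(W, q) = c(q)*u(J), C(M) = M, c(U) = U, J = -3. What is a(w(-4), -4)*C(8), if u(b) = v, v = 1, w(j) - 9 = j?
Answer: -72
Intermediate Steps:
w(j) = 9 + j
u(b) = 1
a(W, q) = -5 + q (a(W, q) = -5 + q*1 = -5 + q)
a(w(-4), -4)*C(8) = (-5 - 4)*8 = -9*8 = -72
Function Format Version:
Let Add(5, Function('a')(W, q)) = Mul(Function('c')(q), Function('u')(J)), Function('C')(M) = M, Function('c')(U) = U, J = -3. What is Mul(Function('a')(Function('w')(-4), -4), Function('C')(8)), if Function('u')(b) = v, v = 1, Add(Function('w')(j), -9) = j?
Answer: -72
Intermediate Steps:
Function('w')(j) = Add(9, j)
Function('u')(b) = 1
Function('a')(W, q) = Add(-5, q) (Function('a')(W, q) = Add(-5, Mul(q, 1)) = Add(-5, q))
Mul(Function('a')(Function('w')(-4), -4), Function('C')(8)) = Mul(Add(-5, -4), 8) = Mul(-9, 8) = -72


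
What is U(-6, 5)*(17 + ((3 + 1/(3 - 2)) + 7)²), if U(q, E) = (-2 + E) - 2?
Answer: 138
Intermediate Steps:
U(q, E) = -4 + E
U(-6, 5)*(17 + ((3 + 1/(3 - 2)) + 7)²) = (-4 + 5)*(17 + ((3 + 1/(3 - 2)) + 7)²) = 1*(17 + ((3 + 1/1) + 7)²) = 1*(17 + ((3 + 1) + 7)²) = 1*(17 + (4 + 7)²) = 1*(17 + 11²) = 1*(17 + 121) = 1*138 = 138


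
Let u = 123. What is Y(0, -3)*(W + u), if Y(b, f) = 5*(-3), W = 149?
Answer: -4080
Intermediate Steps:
Y(b, f) = -15
Y(0, -3)*(W + u) = -15*(149 + 123) = -15*272 = -4080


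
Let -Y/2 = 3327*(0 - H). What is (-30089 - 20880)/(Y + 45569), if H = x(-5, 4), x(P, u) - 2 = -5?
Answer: -50969/25607 ≈ -1.9904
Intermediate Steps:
x(P, u) = -3 (x(P, u) = 2 - 5 = -3)
H = -3
Y = -19962 (Y = -6654*(0 - 1*(-3)) = -6654*(0 + 3) = -6654*3 = -2*9981 = -19962)
(-30089 - 20880)/(Y + 45569) = (-30089 - 20880)/(-19962 + 45569) = -50969/25607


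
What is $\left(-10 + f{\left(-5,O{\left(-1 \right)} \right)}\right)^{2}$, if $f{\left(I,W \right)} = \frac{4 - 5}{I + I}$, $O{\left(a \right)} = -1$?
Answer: $\frac{9801}{100} \approx 98.01$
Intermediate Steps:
$f{\left(I,W \right)} = - \frac{1}{2 I}$
$\left(-10 + f{\left(-5,O{\left(-1 \right)} \right)}\right)^{2} = \left(-10 - \frac{1}{2 \left(-5\right)}\right)^{2} = \left(-10 - - \frac{1}{10}\right)^{2} = \left(-10 + \frac{1}{10}\right)^{2} = \left(- \frac{99}{10}\right)^{2} = \frac{9801}{100}$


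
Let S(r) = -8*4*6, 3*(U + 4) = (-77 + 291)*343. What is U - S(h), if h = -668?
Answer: 73966/3 ≈ 24655.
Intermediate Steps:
U = 73390/3 (U = -4 + ((-77 + 291)*343)/3 = -4 + (214*343)/3 = -4 + (⅓)*73402 = -4 + 73402/3 = 73390/3 ≈ 24463.)
S(r) = -192 (S(r) = -32*6 = -192)
U - S(h) = 73390/3 - 1*(-192) = 73390/3 + 192 = 73966/3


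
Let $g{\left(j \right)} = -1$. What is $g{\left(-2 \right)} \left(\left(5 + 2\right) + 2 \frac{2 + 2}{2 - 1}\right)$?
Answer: $-15$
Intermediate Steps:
$g{\left(-2 \right)} \left(\left(5 + 2\right) + 2 \frac{2 + 2}{2 - 1}\right) = - (\left(5 + 2\right) + 2 \frac{2 + 2}{2 - 1}) = - (7 + 2 \cdot \frac{4}{1}) = - (7 + 2 \cdot 4 \cdot 1) = - (7 + 2 \cdot 4) = - (7 + 8) = \left(-1\right) 15 = -15$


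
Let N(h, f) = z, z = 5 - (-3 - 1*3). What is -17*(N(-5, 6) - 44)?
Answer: 561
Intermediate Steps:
z = 11 (z = 5 - (-3 - 3) = 5 - 1*(-6) = 5 + 6 = 11)
N(h, f) = 11
-17*(N(-5, 6) - 44) = -17*(11 - 44) = -17*(-33) = 561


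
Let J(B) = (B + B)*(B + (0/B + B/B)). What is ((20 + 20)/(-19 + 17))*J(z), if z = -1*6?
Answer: -1200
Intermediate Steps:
z = -6
J(B) = 2*B*(1 + B) (J(B) = (2*B)*(B + (0 + 1)) = (2*B)*(B + 1) = (2*B)*(1 + B) = 2*B*(1 + B))
((20 + 20)/(-19 + 17))*J(z) = ((20 + 20)/(-19 + 17))*(2*(-6)*(1 - 6)) = (40/(-2))*(2*(-6)*(-5)) = (40*(-1/2))*60 = -20*60 = -1200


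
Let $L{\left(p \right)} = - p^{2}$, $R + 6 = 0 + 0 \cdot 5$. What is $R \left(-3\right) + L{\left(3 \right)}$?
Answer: $9$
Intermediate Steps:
$R = -6$ ($R = -6 + \left(0 + 0 \cdot 5\right) = -6 + \left(0 + 0\right) = -6 + 0 = -6$)
$R \left(-3\right) + L{\left(3 \right)} = \left(-6\right) \left(-3\right) - 3^{2} = 18 - 9 = 9$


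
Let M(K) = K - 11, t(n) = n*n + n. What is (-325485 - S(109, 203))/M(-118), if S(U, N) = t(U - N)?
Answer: 111409/43 ≈ 2590.9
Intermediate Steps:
t(n) = n + n² (t(n) = n² + n = n + n²)
S(U, N) = (U - N)*(1 + U - N) (S(U, N) = (U - N)*(1 + (U - N)) = (U - N)*(1 + U - N))
M(K) = -11 + K
(-325485 - S(109, 203))/M(-118) = (-325485 - (-1)*(203 - 1*109)*(1 + 109 - 1*203))/(-11 - 118) = (-325485 - (-1)*(203 - 109)*(1 + 109 - 203))/(-129) = (-325485 - (-1)*94*(-93))*(-1/129) = (-325485 - 1*8742)*(-1/129) = (-325485 - 8742)*(-1/129) = -334227*(-1/129) = 111409/43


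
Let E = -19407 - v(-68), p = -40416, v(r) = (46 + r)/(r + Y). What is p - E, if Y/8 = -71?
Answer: -6680851/318 ≈ -21009.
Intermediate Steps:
Y = -568 (Y = 8*(-71) = -568)
v(r) = (46 + r)/(-568 + r) (v(r) = (46 + r)/(r - 568) = (46 + r)/(-568 + r))
E = -6171437/318 (E = -19407 - (46 - 68)/(-568 - 68) = -19407 - (-22)/(-636) = -19407 - (-1)*(-22)/636 = -19407 - 1*11/318 = -19407 - 11/318 = -6171437/318 ≈ -19407.)
p - E = -40416 - 1*(-6171437/318) = -40416 + 6171437/318 = -6680851/318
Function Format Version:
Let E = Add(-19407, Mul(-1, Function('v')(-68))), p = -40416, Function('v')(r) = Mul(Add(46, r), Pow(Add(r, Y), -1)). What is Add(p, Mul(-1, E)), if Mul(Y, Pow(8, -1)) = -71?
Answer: Rational(-6680851, 318) ≈ -21009.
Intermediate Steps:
Y = -568 (Y = Mul(8, -71) = -568)
Function('v')(r) = Mul(Pow(Add(-568, r), -1), Add(46, r)) (Function('v')(r) = Mul(Add(46, r), Pow(Add(r, -568), -1)) = Mul(Add(46, r), Pow(Add(-568, r), -1)) = Mul(Pow(Add(-568, r), -1), Add(46, r)))
E = Rational(-6171437, 318) (E = Add(-19407, Mul(-1, Mul(Pow(Add(-568, -68), -1), Add(46, -68)))) = Add(-19407, Mul(-1, Mul(Pow(-636, -1), -22))) = Add(-19407, Mul(-1, Mul(Rational(-1, 636), -22))) = Add(-19407, Mul(-1, Rational(11, 318))) = Add(-19407, Rational(-11, 318)) = Rational(-6171437, 318) ≈ -19407.)
Add(p, Mul(-1, E)) = Add(-40416, Mul(-1, Rational(-6171437, 318))) = Add(-40416, Rational(6171437, 318)) = Rational(-6680851, 318)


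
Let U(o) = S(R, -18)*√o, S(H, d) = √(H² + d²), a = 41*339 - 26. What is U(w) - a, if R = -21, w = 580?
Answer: -13873 + 30*√493 ≈ -13207.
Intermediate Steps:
a = 13873 (a = 13899 - 26 = 13873)
U(o) = 3*√85*√o (U(o) = √((-21)² + (-18)²)*√o = √(441 + 324)*√o = √765*√o = (3*√85)*√o = 3*√85*√o)
U(w) - a = 3*√85*√580 - 1*13873 = 3*√85*(2*√145) - 13873 = 30*√493 - 13873 = -13873 + 30*√493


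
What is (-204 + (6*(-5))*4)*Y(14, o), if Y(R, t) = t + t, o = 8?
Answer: -5184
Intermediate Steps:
Y(R, t) = 2*t
(-204 + (6*(-5))*4)*Y(14, o) = (-204 + (6*(-5))*4)*(2*8) = (-204 - 30*4)*16 = (-204 - 120)*16 = -324*16 = -5184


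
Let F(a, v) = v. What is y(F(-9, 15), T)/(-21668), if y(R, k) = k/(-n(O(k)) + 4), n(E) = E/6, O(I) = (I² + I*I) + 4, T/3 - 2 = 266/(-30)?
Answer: -515/74819604 ≈ -6.8832e-6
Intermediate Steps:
T = -103/5 (T = 6 + 3*(266/(-30)) = 6 + 3*(266*(-1/30)) = 6 + 3*(-133/15) = 6 - 133/5 = -103/5 ≈ -20.600)
O(I) = 4 + 2*I² (O(I) = (I² + I²) + 4 = 2*I² + 4 = 4 + 2*I²)
n(E) = E/6 (n(E) = E*(⅙) = E/6)
y(R, k) = k/(10/3 - k²/3) (y(R, k) = k/(-(4 + 2*k²)/6 + 4) = k/(-(⅔ + k²/3) + 4) = k/((-⅔ - k²/3) + 4) = k/(10/3 - k²/3))
y(F(-9, 15), T)/(-21668) = -3*(-103/5)/(-10 + (-103/5)²)/(-21668) = -3*(-103/5)/(-10 + 10609/25)*(-1/21668) = -3*(-103/5)/10359/25*(-1/21668) = -3*(-103/5)*25/10359*(-1/21668) = (515/3453)*(-1/21668) = -515/74819604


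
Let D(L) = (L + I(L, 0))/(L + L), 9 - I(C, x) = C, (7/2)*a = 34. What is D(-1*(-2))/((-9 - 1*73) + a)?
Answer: -63/2024 ≈ -0.031126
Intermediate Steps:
a = 68/7 (a = (2/7)*34 = 68/7 ≈ 9.7143)
I(C, x) = 9 - C
D(L) = 9/(2*L) (D(L) = (L + (9 - L))/(L + L) = 9/((2*L)) = 9*(1/(2*L)) = 9/(2*L))
D(-1*(-2))/((-9 - 1*73) + a) = (9/(2*((-1*(-2)))))/((-9 - 1*73) + 68/7) = ((9/2)/2)/((-9 - 73) + 68/7) = ((9/2)*(½))/(-82 + 68/7) = (9/4)/(-506/7) = -7/506*9/4 = -63/2024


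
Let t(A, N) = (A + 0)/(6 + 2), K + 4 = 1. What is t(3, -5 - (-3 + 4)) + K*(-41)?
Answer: 987/8 ≈ 123.38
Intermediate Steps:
K = -3 (K = -4 + 1 = -3)
t(A, N) = A/8
t(3, -5 - (-3 + 4)) + K*(-41) = (1/8)*3 - 3*(-41) = 3/8 + 123 = 987/8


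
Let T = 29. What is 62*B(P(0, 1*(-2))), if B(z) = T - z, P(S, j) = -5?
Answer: 2108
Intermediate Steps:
B(z) = 29 - z
62*B(P(0, 1*(-2))) = 62*(29 - 1*(-5)) = 62*(29 + 5) = 62*34 = 2108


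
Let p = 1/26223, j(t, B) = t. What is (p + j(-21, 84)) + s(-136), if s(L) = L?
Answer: -4117010/26223 ≈ -157.00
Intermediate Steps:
p = 1/26223 ≈ 3.8134e-5
(p + j(-21, 84)) + s(-136) = (1/26223 - 21) - 136 = -550682/26223 - 136 = -4117010/26223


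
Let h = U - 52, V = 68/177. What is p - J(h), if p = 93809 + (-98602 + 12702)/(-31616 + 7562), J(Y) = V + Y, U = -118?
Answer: 66689101985/709593 ≈ 93982.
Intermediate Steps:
V = 68/177 (V = 68*(1/177) = 68/177 ≈ 0.38418)
h = -170 (h = -118 - 52 = -170)
J(Y) = 68/177 + Y
p = 1128283793/12027 (p = 93809 - 85900/(-24054) = 93809 - 85900*(-1/24054) = 93809 + 42950/12027 = 1128283793/12027 ≈ 93813.)
p - J(h) = 1128283793/12027 - (68/177 - 170) = 1128283793/12027 - 1*(-30022/177) = 1128283793/12027 + 30022/177 = 66689101985/709593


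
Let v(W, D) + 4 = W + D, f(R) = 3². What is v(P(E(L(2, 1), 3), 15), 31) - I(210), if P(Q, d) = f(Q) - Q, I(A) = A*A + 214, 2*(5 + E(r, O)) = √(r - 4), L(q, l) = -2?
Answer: -44273 - I*√6/2 ≈ -44273.0 - 1.2247*I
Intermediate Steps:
f(R) = 9
E(r, O) = -5 + √(-4 + r)/2 (E(r, O) = -5 + √(r - 4)/2 = -5 + √(-4 + r)/2)
I(A) = 214 + A² (I(A) = A² + 214 = 214 + A²)
P(Q, d) = 9 - Q
v(W, D) = -4 + D + W (v(W, D) = -4 + (W + D) = -4 + (D + W) = -4 + D + W)
v(P(E(L(2, 1), 3), 15), 31) - I(210) = (-4 + 31 + (9 - (-5 + √(-4 - 2)/2))) - (214 + 210²) = (-4 + 31 + (9 - (-5 + √(-6)/2))) - (214 + 44100) = (-4 + 31 + (9 - (-5 + (I*√6)/2))) - 1*44314 = (-4 + 31 + (9 - (-5 + I*√6/2))) - 44314 = (-4 + 31 + (9 + (5 - I*√6/2))) - 44314 = (-4 + 31 + (14 - I*√6/2)) - 44314 = (41 - I*√6/2) - 44314 = -44273 - I*√6/2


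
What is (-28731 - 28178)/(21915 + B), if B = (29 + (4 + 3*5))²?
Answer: -56909/24219 ≈ -2.3498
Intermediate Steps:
B = 2304 (B = (29 + (4 + 15))² = (29 + 19)² = 48² = 2304)
(-28731 - 28178)/(21915 + B) = (-28731 - 28178)/(21915 + 2304) = -56909/24219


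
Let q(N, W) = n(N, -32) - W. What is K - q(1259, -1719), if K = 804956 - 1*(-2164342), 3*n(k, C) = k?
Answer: 8901478/3 ≈ 2.9672e+6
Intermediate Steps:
n(k, C) = k/3
q(N, W) = -W + N/3 (q(N, W) = N/3 - W = -W + N/3)
K = 2969298 (K = 804956 + 2164342 = 2969298)
K - q(1259, -1719) = 2969298 - (-1*(-1719) + (1/3)*1259) = 2969298 - (1719 + 1259/3) = 2969298 - 1*6416/3 = 2969298 - 6416/3 = 8901478/3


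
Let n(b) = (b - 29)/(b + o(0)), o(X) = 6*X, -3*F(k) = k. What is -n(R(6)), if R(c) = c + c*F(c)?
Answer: -35/6 ≈ -5.8333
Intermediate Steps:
F(k) = -k/3
R(c) = c - c²/3 (R(c) = c + c*(-c/3) = c - c²/3)
n(b) = (-29 + b)/b (n(b) = (b - 29)/(b + 6*0) = (-29 + b)/(b + 0) = (-29 + b)/b)
-n(R(6)) = -(-29 + (⅓)*6*(3 - 1*6))/((⅓)*6*(3 - 1*6)) = -(-29 + (⅓)*6*(3 - 6))/((⅓)*6*(3 - 6)) = -(-29 + (⅓)*6*(-3))/((⅓)*6*(-3)) = -(-29 - 6)/(-6) = -(-1)*(-35)/6 = -1*35/6 = -35/6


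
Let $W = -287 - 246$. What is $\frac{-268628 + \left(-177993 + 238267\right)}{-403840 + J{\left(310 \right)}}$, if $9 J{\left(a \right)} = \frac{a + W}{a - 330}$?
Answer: $\frac{37503720}{72690977} \approx 0.51593$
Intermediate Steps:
$W = -533$
$J{\left(a \right)} = \frac{-533 + a}{9 \left(-330 + a\right)}$ ($J{\left(a \right)} = \frac{\left(a - 533\right) \frac{1}{a - 330}}{9} = \frac{\left(-533 + a\right) \frac{1}{-330 + a}}{9} = \frac{\frac{1}{-330 + a} \left(-533 + a\right)}{9} = \frac{-533 + a}{9 \left(-330 + a\right)}$)
$\frac{-268628 + \left(-177993 + 238267\right)}{-403840 + J{\left(310 \right)}} = \frac{-268628 + \left(-177993 + 238267\right)}{-403840 + \frac{-533 + 310}{9 \left(-330 + 310\right)}} = \frac{-268628 + 60274}{-403840 + \frac{1}{9} \frac{1}{-20} \left(-223\right)} = - \frac{208354}{-403840 + \frac{1}{9} \left(- \frac{1}{20}\right) \left(-223\right)} = - \frac{208354}{-403840 + \frac{223}{180}} = - \frac{208354}{- \frac{72690977}{180}} = \left(-208354\right) \left(- \frac{180}{72690977}\right) = \frac{37503720}{72690977}$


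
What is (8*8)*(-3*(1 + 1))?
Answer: -384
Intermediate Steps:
(8*8)*(-3*(1 + 1)) = 64*(-3*2) = 64*(-6) = -384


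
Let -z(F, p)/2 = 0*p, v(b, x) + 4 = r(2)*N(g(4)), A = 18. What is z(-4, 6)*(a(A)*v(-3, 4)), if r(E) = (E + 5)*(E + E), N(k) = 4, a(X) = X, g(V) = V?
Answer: 0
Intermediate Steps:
r(E) = 2*E*(5 + E) (r(E) = (5 + E)*(2*E) = 2*E*(5 + E))
v(b, x) = 108 (v(b, x) = -4 + (2*2*(5 + 2))*4 = -4 + (2*2*7)*4 = -4 + 28*4 = -4 + 112 = 108)
z(F, p) = 0 (z(F, p) = -0*p = -2*0 = 0)
z(-4, 6)*(a(A)*v(-3, 4)) = 0*(18*108) = 0*1944 = 0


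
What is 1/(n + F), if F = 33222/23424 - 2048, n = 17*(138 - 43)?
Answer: -3904/1684895 ≈ -0.0023171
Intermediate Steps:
n = 1615 (n = 17*95 = 1615)
F = -7989855/3904 (F = 33222*(1/23424) - 2048 = 5537/3904 - 2048 = -7989855/3904 ≈ -2046.6)
1/(n + F) = 1/(1615 - 7989855/3904) = 1/(-1684895/3904) = -3904/1684895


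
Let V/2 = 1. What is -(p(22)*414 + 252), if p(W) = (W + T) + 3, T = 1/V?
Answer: -10809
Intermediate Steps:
V = 2 (V = 2*1 = 2)
T = ½ (T = 1/2 = ½ ≈ 0.50000)
p(W) = 7/2 + W (p(W) = (W + ½) + 3 = (½ + W) + 3 = 7/2 + W)
-(p(22)*414 + 252) = -((7/2 + 22)*414 + 252) = -((51/2)*414 + 252) = -(10557 + 252) = -1*10809 = -10809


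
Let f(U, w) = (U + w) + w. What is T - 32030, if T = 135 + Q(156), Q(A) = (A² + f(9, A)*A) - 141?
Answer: 42376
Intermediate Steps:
f(U, w) = U + 2*w
Q(A) = -141 + A² + A*(9 + 2*A) (Q(A) = (A² + (9 + 2*A)*A) - 141 = (A² + A*(9 + 2*A)) - 141 = -141 + A² + A*(9 + 2*A))
T = 74406 (T = 135 + (-141 + 3*156² + 9*156) = 135 + (-141 + 3*24336 + 1404) = 135 + (-141 + 73008 + 1404) = 135 + 74271 = 74406)
T - 32030 = 74406 - 32030 = 42376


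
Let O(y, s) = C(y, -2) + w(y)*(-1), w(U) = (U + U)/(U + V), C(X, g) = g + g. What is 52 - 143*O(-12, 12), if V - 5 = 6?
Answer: 4056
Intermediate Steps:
V = 11 (V = 5 + 6 = 11)
C(X, g) = 2*g
w(U) = 2*U/(11 + U) (w(U) = (U + U)/(U + 11) = (2*U)/(11 + U) = 2*U/(11 + U))
O(y, s) = -4 - 2*y/(11 + y) (O(y, s) = 2*(-2) + (2*y/(11 + y))*(-1) = -4 - 2*y/(11 + y))
52 - 143*O(-12, 12) = 52 - 286*(-22 - 3*(-12))/(11 - 12) = 52 - 286*(-22 + 36)/(-1) = 52 - 286*(-1)*14 = 52 - 143*(-28) = 52 + 4004 = 4056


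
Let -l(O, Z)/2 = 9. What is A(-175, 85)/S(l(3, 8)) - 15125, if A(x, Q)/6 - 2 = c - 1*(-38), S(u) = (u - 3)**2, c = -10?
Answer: -741105/49 ≈ -15125.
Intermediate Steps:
l(O, Z) = -18 (l(O, Z) = -2*9 = -18)
S(u) = (-3 + u)**2
A(x, Q) = 180 (A(x, Q) = 12 + 6*(-10 - 1*(-38)) = 12 + 6*(-10 + 38) = 12 + 6*28 = 12 + 168 = 180)
A(-175, 85)/S(l(3, 8)) - 15125 = 180/((-3 - 18)**2) - 15125 = 180/((-21)**2) - 15125 = 180/441 - 15125 = 180*(1/441) - 15125 = 20/49 - 15125 = -741105/49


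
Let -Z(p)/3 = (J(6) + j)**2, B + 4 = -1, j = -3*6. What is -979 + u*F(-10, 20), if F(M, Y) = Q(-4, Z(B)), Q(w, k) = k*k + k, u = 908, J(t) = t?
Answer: 169061357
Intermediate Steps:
j = -18
B = -5 (B = -4 - 1 = -5)
Z(p) = -432 (Z(p) = -3*(6 - 18)**2 = -3*(-12)**2 = -3*144 = -432)
Q(w, k) = k + k**2 (Q(w, k) = k**2 + k = k + k**2)
F(M, Y) = 186192 (F(M, Y) = -432*(1 - 432) = -432*(-431) = 186192)
-979 + u*F(-10, 20) = -979 + 908*186192 = -979 + 169062336 = 169061357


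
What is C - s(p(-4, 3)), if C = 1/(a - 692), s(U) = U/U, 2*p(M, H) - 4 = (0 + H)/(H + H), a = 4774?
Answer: -4081/4082 ≈ -0.99975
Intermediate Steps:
p(M, H) = 9/4 (p(M, H) = 2 + ((0 + H)/(H + H))/2 = 2 + (H/((2*H)))/2 = 2 + (H*(1/(2*H)))/2 = 2 + (1/2)*(1/2) = 2 + 1/4 = 9/4)
s(U) = 1
C = 1/4082 (C = 1/(4774 - 692) = 1/4082 ≈ 0.00024498)
C - s(p(-4, 3)) = 1/4082 - 1*1 = 1/4082 - 1 = -4081/4082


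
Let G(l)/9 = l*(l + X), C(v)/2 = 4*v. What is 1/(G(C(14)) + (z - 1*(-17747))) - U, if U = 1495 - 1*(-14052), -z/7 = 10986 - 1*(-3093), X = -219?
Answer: -2933128115/188662 ≈ -15547.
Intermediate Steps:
C(v) = 8*v (C(v) = 2*(4*v) = 8*v)
z = -98553 (z = -7*(10986 - 1*(-3093)) = -7*(10986 + 3093) = -7*14079 = -98553)
G(l) = 9*l*(-219 + l) (G(l) = 9*(l*(l - 219)) = 9*(l*(-219 + l)) = 9*l*(-219 + l))
U = 15547 (U = 1495 + 14052 = 15547)
1/(G(C(14)) + (z - 1*(-17747))) - U = 1/(9*(8*14)*(-219 + 8*14) + (-98553 - 1*(-17747))) - 1*15547 = 1/(9*112*(-219 + 112) + (-98553 + 17747)) - 15547 = 1/(9*112*(-107) - 80806) - 15547 = 1/(-107856 - 80806) - 15547 = 1/(-188662) - 15547 = -1/188662 - 15547 = -2933128115/188662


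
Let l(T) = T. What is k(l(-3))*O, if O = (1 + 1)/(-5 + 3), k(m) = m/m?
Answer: -1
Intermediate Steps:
k(m) = 1
O = -1 (O = 2/(-2) = 2*(-½) = -1)
k(l(-3))*O = 1*(-1) = -1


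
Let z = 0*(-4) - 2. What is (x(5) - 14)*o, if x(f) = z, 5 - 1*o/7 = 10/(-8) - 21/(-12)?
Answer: -504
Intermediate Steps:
o = 63/2 (o = 35 - 7*(10/(-8) - 21/(-12)) = 35 - 7*(10*(-⅛) - 21*(-1/12)) = 35 - 7*(-5/4 + 7/4) = 35 - 7*½ = 35 - 7/2 = 63/2 ≈ 31.500)
z = -2 (z = 0 - 2 = -2)
x(f) = -2
(x(5) - 14)*o = (-2 - 14)*(63/2) = -16*63/2 = -504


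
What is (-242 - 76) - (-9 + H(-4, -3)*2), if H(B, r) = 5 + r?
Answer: -313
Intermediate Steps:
(-242 - 76) - (-9 + H(-4, -3)*2) = (-242 - 76) - (-9 + (5 - 3)*2) = -318 - (-9 + 2*2) = -318 - (-9 + 4) = -318 - 1*(-5) = -318 + 5 = -313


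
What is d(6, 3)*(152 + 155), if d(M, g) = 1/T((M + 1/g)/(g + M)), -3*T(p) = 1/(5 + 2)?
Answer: -6447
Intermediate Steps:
T(p) = -1/21 (T(p) = -1/(3*(5 + 2)) = -⅓/7 = -⅓*⅐ = -1/21)
d(M, g) = -21 (d(M, g) = 1/(-1/21) = -21)
d(6, 3)*(152 + 155) = -21*(152 + 155) = -21*307 = -6447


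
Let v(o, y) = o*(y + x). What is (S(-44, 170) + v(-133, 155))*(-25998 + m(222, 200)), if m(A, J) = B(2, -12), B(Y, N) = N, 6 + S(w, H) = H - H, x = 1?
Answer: 539811540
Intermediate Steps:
S(w, H) = -6 (S(w, H) = -6 + (H - H) = -6 + 0 = -6)
m(A, J) = -12
v(o, y) = o*(1 + y) (v(o, y) = o*(y + 1) = o*(1 + y))
(S(-44, 170) + v(-133, 155))*(-25998 + m(222, 200)) = (-6 - 133*(1 + 155))*(-25998 - 12) = (-6 - 133*156)*(-26010) = (-6 - 20748)*(-26010) = -20754*(-26010) = 539811540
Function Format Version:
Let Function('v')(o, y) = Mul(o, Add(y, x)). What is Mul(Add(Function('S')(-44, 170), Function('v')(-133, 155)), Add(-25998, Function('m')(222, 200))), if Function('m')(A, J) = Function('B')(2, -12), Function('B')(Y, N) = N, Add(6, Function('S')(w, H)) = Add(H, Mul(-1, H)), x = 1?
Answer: 539811540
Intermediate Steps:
Function('S')(w, H) = -6 (Function('S')(w, H) = Add(-6, Add(H, Mul(-1, H))) = Add(-6, 0) = -6)
Function('m')(A, J) = -12
Function('v')(o, y) = Mul(o, Add(1, y)) (Function('v')(o, y) = Mul(o, Add(y, 1)) = Mul(o, Add(1, y)))
Mul(Add(Function('S')(-44, 170), Function('v')(-133, 155)), Add(-25998, Function('m')(222, 200))) = Mul(Add(-6, Mul(-133, Add(1, 155))), Add(-25998, -12)) = Mul(Add(-6, Mul(-133, 156)), -26010) = Mul(Add(-6, -20748), -26010) = Mul(-20754, -26010) = 539811540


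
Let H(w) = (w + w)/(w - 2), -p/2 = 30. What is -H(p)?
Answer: -60/31 ≈ -1.9355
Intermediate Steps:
p = -60 (p = -2*30 = -60)
H(w) = 2*w/(-2 + w) (H(w) = (2*w)/(-2 + w) = 2*w/(-2 + w))
-H(p) = -2*(-60)/(-2 - 60) = -2*(-60)/(-62) = -2*(-60)*(-1)/62 = -1*60/31 = -60/31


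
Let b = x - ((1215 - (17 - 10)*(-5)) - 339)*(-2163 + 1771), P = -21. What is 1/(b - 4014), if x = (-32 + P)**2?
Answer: 1/355907 ≈ 2.8097e-6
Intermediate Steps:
x = 2809 (x = (-32 - 21)**2 = (-53)**2 = 2809)
b = 359921 (b = 2809 - ((1215 - (17 - 10)*(-5)) - 339)*(-2163 + 1771) = 2809 - ((1215 - 7*(-5)) - 339)*(-392) = 2809 - ((1215 - 1*(-35)) - 339)*(-392) = 2809 - ((1215 + 35) - 339)*(-392) = 2809 - (1250 - 339)*(-392) = 2809 - 911*(-392) = 2809 - 1*(-357112) = 2809 + 357112 = 359921)
1/(b - 4014) = 1/(359921 - 4014) = 1/355907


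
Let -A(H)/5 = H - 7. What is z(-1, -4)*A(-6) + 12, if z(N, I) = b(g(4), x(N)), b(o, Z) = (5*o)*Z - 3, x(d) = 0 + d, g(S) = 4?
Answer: -1483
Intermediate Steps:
A(H) = 35 - 5*H (A(H) = -5*(H - 7) = -5*(-7 + H) = 35 - 5*H)
x(d) = d
b(o, Z) = -3 + 5*Z*o (b(o, Z) = 5*Z*o - 3 = -3 + 5*Z*o)
z(N, I) = -3 + 20*N (z(N, I) = -3 + 5*N*4 = -3 + 20*N)
z(-1, -4)*A(-6) + 12 = (-3 + 20*(-1))*(35 - 5*(-6)) + 12 = (-3 - 20)*(35 + 30) + 12 = -23*65 + 12 = -1495 + 12 = -1483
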